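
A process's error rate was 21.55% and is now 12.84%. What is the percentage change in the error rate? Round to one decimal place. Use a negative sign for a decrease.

The change is 12.84 − 21.55 = -8.71 percentage points.
Relative to the original 21.55%, that is -8.71 ÷ 21.55 ≈ -40.4%.

-40.4%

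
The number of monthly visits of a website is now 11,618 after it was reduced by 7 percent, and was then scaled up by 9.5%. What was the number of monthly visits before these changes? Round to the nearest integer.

11,409

The overall multiplier applied was 0.93 × 1.095 = 1.01835.
So the original number of monthly visits was 11,618 ÷ 1.01835 ≈ 11,409.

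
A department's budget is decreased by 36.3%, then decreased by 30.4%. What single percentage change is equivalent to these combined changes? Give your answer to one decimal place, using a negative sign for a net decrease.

A 36.3% decrease multiplies by 0.637.
Then a 30.4% decrease: 0.637 × 0.696 = 0.443352.
Overall factor 0.443352, i.e. -55.7%.

-55.7%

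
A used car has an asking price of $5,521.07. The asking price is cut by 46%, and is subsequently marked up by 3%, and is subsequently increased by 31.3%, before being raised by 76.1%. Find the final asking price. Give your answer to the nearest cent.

Each change multiplies by a factor: 0.54 × 1.03 × 1.313 × 1.761 = 1.2860417466.
$5,521.07 × 1.2860417466 = $7100.326505900862 ≈ $7,100.33.

$7,100.33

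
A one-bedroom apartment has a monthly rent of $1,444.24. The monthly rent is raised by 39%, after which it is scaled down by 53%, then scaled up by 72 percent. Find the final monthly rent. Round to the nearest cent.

Apply the 39% increase: $1,444.24 × 1.39 = $2007.4936.
Apply the 53% decrease: $2007.4936 × 0.47 = $943.521992.
72% increase: $943.521992 × 1.72 = $1622.85782624 ≈ $1,622.86.

$1,622.86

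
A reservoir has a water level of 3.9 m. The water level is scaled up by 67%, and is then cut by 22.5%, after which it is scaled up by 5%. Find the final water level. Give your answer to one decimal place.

5.3 m

Each change multiplies by a factor: 1.67 × 0.775 × 1.05 = 1.3589625.
3.9 × 1.3589625 = 5.29995375 ≈ 5.3.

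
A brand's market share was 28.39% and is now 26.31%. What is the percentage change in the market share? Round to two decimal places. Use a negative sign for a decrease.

-7.33%

The change is 26.31 − 28.39 = -2.08 percentage points.
Relative to the original 28.39%, that is -2.08 ÷ 28.39 ≈ -7.33%.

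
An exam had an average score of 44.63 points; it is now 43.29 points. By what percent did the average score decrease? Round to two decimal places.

Change: 43.29 − 44.63 = -1.34.
Relative to the original: -1.34 ÷ 44.63 ≈ -3.00%.
So the average score decreased by 3.00%.

3.00%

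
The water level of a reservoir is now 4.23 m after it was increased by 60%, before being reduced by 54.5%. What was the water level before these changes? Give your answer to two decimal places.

The overall multiplier applied was 1.6 × 0.455 = 0.728.
So the original water level was 4.23 ÷ 0.728 ≈ 5.81 m.

5.81 m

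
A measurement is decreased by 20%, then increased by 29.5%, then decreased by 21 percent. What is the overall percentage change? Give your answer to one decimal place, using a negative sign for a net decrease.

-18.2%

The combined multiplier is 0.8 × 1.295 × 0.79 = 0.81844.
That corresponds to a decrease of 18.2%.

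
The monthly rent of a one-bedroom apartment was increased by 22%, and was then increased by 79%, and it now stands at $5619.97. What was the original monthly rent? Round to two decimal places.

The overall multiplier applied was 1.22 × 1.79 = 2.1838.
So the original monthly rent was $5619.97 ÷ 2.1838 ≈ $2573.48.

$2573.48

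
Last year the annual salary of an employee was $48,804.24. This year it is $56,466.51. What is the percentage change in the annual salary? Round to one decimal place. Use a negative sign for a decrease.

Change: $56,466.51 − $48,804.24 = $7,662.27.
Relative to the original: $7,662.27 ÷ $48,804.24 ≈ 15.7%.

15.7%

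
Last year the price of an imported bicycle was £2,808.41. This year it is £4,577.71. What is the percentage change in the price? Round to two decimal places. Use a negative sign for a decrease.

63.00%

Change: £4,577.71 − £2,808.41 = £1,769.30.
Relative to the original: £1,769.30 ÷ £2,808.41 ≈ 63.00%.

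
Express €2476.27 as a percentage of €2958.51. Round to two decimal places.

€2476.27 ÷ €2958.51 ≈ 83.70%.

83.70%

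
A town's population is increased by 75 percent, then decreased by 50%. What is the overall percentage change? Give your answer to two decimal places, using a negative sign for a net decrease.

The combined multiplier is 1.75 × 0.5 = 0.875.
That corresponds to a decrease of 12.50%.

-12.50%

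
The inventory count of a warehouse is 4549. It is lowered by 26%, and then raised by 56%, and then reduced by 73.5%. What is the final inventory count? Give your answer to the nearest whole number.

Each change multiplies by a factor: 0.74 × 1.56 × 0.265 = 0.305916.
4549 × 0.305916 = 1391.611884 ≈ 1392.

1392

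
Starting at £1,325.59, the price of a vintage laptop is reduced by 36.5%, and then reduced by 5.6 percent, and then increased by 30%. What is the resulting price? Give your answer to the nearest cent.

Each change multiplies by a factor: 0.635 × 0.944 × 1.3 = 0.779272.
£1,325.59 × 0.779272 = £1032.99517048 ≈ £1,033.00.

£1,033.00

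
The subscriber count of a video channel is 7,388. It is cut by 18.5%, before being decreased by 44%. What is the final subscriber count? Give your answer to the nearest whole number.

Each change multiplies by a factor: 0.815 × 0.56 = 0.4564.
7,388 × 0.4564 = 3371.8832 ≈ 3,372.

3,372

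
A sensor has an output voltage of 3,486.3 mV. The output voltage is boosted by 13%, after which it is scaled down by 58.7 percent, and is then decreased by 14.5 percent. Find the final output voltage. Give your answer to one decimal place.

1,391.1 mV

Each change multiplies by a factor: 1.13 × 0.413 × 0.855 = 0.39901995.
3,486.3 × 0.39901995 = 1391.103251685 ≈ 1,391.1.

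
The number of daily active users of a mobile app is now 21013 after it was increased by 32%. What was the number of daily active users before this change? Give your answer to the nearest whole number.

15919

The overall multiplier applied was 1.32.
So the original number of daily active users was 21013 ÷ 1.32 ≈ 15919.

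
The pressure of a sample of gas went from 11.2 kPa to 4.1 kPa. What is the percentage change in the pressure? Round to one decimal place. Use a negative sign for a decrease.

-63.4%

Change: 4.1 − 11.2 = -7.1.
Relative to the original: -7.1 ÷ 11.2 ≈ -63.4%.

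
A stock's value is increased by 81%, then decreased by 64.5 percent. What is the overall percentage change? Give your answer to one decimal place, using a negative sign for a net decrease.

-35.7%

An 81% increase multiplies by 1.81.
Then a 64.5% decrease: 1.81 × 0.355 = 0.64255.
Overall factor 0.64255, i.e. -35.7%.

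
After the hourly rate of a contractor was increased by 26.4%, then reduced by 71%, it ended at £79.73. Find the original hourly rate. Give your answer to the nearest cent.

The overall multiplier applied was 1.264 × 0.29 = 0.36656.
So the original hourly rate was £79.73 ÷ 0.36656 ≈ £217.51.

£217.51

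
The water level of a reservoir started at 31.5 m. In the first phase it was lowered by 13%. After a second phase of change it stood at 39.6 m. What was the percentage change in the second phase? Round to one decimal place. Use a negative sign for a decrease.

44.5%

After the first phase: 31.5 × 0.87 = 27.405.
Second-phase multiplier: 39.6 ÷ 27.405 ≈ 1.44499.
That is a change of 44.5%.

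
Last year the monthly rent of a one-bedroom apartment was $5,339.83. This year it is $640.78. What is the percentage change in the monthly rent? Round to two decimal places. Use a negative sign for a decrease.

Change: $640.78 − $5,339.83 = -$4,699.05.
Relative to the original: -$4,699.05 ÷ $5,339.83 ≈ -88.00%.

-88.00%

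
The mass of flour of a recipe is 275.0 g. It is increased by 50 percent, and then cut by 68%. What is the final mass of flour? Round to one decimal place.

Each change multiplies by a factor: 1.5 × 0.32 = 0.48.
275.0 × 0.48 = 132.

132.0 g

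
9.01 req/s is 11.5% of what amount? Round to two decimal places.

9.01 req/s ÷ 0.115 ≈ 78.35 req/s.

78.35 req/s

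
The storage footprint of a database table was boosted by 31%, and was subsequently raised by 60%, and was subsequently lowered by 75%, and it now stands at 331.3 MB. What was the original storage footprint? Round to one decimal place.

Undoing the 75% decrease: 331.3 ÷ 0.25 = 1325.2.
Undoing the 60% increase: 1325.2 ÷ 1.6 = 828.25.
Undoing the 31% increase: 828.25 ÷ 1.31 ≈ 632.3 MB.

632.3 MB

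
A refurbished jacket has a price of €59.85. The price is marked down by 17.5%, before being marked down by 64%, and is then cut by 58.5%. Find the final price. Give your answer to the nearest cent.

€7.38

Each change multiplies by a factor: 0.825 × 0.36 × 0.415 = 0.123255.
€59.85 × 0.123255 = €7.37681175 ≈ €7.38.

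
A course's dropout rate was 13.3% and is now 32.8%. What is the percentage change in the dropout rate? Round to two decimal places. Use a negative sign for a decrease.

The change is 32.8 − 13.3 = 19.5 percentage points.
Relative to the original 13.3%, that is 19.5 ÷ 13.3 ≈ 146.62%.

146.62%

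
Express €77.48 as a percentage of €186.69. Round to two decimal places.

41.50%

€77.48 ÷ €186.69 ≈ 41.50%.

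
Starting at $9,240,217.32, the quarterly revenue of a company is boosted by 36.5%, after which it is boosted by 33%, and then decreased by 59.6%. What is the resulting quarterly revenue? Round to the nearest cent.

Each change multiplies by a factor: 1.365 × 1.33 × 0.404 = 0.7334418.
$9,240,217.32 × 0.7334418 = $6777161.623571976 ≈ $6,777,161.62.

$6,777,161.62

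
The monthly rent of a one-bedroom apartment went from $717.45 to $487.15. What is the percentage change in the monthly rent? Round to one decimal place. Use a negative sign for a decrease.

Change: $487.15 − $717.45 = -$230.30.
Relative to the original: -$230.30 ÷ $717.45 ≈ -32.1%.

-32.1%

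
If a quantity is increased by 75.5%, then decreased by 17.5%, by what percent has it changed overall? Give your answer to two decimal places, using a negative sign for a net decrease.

The combined multiplier is 1.755 × 0.825 = 1.447875.
That corresponds to an increase of 44.79%.

44.79%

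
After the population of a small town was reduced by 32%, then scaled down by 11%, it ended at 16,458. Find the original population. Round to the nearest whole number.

Undoing the 11% decrease: 16,458 ÷ 0.89 ≈ 18492.134831.
Undoing the 32% decrease: 18492.134831 ÷ 0.68 ≈ 27,194.

27,194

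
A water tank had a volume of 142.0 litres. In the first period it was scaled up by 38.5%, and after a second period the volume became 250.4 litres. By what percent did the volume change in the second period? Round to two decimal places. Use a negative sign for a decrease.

27.32%

After the first period: 142.0 × 1.385 = 196.67.
Second-period multiplier: 250.4 ÷ 196.67 ≈ 1.273199.
That is a change of 27.32%.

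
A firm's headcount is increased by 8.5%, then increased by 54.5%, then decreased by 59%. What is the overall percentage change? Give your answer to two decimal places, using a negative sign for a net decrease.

-31.27%

An 8.5% increase multiplies by 1.085.
Then a 54.5% increase: 1.085 × 1.545 = 1.676325.
Then a 59% decrease: 1.676325 × 0.41 = 0.68729325.
Overall factor 0.68729325, i.e. -31.27%.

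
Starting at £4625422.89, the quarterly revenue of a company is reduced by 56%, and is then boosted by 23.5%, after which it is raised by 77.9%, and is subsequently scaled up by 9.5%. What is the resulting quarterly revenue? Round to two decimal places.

£4896222.51

56% decrease: £4625422.89 × 0.44 = £2035186.0716.
23.5% increase: £2035186.0716 × 1.235 = £2513454.798426.
Apply the 77.9% increase: £2513454.798426 × 1.779 = £4471436.086399854.
After the 9.5% increase: £4471436.086399854 × 1.095 = £4896222.51460784013 ≈ £4896222.51.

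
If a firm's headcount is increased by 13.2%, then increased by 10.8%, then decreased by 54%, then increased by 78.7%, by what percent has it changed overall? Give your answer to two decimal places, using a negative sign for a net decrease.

3.10%

A 13.2% increase multiplies by 1.132.
Then a 10.8% increase: 1.132 × 1.108 = 1.254256.
Then a 54% decrease: 1.254256 × 0.46 = 0.57695776.
Then a 78.7% increase: 0.57695776 × 1.787 = 1.03102351712.
Overall factor 1.03102351712, i.e. 3.10%.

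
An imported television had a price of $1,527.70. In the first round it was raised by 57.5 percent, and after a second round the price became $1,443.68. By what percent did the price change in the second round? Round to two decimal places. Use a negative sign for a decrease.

-40.00%

After the first round: $1,527.70 × 1.575 = $2406.1275.
Second-round multiplier: $1,443.68 ÷ $2406.1275 ≈ 0.600001.
That is a change of -40.00%.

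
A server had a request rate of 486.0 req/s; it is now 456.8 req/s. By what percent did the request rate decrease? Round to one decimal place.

Change: 456.8 − 486.0 = -29.2.
Relative to the original: -29.2 ÷ 486.0 ≈ -6.0%.
So the request rate decreased by 6.0%.

6.0%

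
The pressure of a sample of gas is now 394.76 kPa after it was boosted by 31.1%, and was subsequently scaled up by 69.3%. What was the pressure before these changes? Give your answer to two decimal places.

177.86 kPa

Undoing the 69.3% increase: 394.76 ÷ 1.693 ≈ 233.171884.
Undoing the 31.1% increase: 233.171884 ÷ 1.311 ≈ 177.86 kPa.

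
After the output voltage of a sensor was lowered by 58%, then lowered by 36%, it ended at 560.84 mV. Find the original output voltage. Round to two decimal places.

2086.46 mV

Undoing the 36% decrease: 560.84 ÷ 0.64 = 876.3125.
Undoing the 58% decrease: 876.3125 ÷ 0.42 ≈ 2086.46 mV.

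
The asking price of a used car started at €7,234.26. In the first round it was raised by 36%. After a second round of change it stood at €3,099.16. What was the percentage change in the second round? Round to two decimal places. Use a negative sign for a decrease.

-68.50%

After the first round: €7,234.26 × 1.36 = €9838.5936.
Second-round multiplier: €3,099.16 ÷ €9838.5936 ≈ 0.315.
That is a change of -68.50%.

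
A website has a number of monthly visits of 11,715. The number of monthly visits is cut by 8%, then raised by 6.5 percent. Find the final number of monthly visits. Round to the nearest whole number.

11,478

Each change multiplies by a factor: 0.92 × 1.065 = 0.9798.
11,715 × 0.9798 = 11478.357 ≈ 11,478.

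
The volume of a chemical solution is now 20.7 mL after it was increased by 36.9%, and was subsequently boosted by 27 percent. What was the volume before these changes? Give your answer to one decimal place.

The overall multiplier applied was 1.369 × 1.27 = 1.73863.
So the original volume was 20.7 ÷ 1.73863 ≈ 11.9 mL.

11.9 mL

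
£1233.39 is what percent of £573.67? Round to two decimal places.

£1233.39 ÷ £573.67 ≈ 215.00%.

215.00%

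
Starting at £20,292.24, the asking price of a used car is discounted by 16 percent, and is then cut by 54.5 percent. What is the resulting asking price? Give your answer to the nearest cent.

Each change multiplies by a factor: 0.84 × 0.455 = 0.3822.
£20,292.24 × 0.3822 = £7755.694128 ≈ £7,755.69.

£7,755.69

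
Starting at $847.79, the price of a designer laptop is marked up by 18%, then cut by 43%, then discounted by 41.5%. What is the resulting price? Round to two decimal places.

After the 18% increase: $847.79 × 1.18 = $1000.3922.
Apply the 43% decrease: $1000.3922 × 0.57 = $570.223554.
41.5% decrease: $570.223554 × 0.585 = $333.58077909 ≈ $333.58.

$333.58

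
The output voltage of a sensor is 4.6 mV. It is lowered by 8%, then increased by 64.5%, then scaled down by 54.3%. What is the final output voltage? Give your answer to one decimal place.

Each change multiplies by a factor: 0.92 × 1.645 × 0.457 = 0.6916238.
4.6 × 0.6916238 = 3.18146948 ≈ 3.2.

3.2 mV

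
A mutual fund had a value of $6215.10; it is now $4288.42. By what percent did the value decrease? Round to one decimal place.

31.0%

Change: $4288.42 − $6215.10 = -$1926.68.
Relative to the original: -$1926.68 ÷ $6215.10 ≈ -31.0%.
So the value decreased by 31.0%.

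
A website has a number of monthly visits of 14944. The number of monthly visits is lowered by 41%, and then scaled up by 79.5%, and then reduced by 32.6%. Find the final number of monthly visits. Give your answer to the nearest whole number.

10667

Each change multiplies by a factor: 0.59 × 1.795 × 0.674 = 0.7137997.
14944 × 0.7137997 = 10667.0227168 ≈ 10667.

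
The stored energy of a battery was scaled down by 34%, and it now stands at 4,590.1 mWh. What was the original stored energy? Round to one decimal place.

6,954.7 mWh

The overall multiplier applied was 0.66.
So the original stored energy was 4,590.1 ÷ 0.66 ≈ 6,954.7 mWh.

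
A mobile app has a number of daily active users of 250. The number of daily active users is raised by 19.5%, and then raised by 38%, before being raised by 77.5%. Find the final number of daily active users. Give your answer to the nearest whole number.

732

Apply the 19.5% increase: 250 × 1.195 = 298.75.
Apply the 38% increase: 298.75 × 1.38 = 412.275.
77.5% increase: 412.275 × 1.775 = 731.788125 ≈ 732.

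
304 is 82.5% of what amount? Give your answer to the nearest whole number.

368

304 ÷ 0.825 ≈ 368.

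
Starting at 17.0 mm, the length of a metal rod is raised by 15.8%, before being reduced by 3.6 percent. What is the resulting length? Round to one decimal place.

After the 15.8% increase: 17.0 × 1.158 = 19.686.
3.6% decrease: 19.686 × 0.964 = 18.977304 ≈ 19.0.

19.0 mm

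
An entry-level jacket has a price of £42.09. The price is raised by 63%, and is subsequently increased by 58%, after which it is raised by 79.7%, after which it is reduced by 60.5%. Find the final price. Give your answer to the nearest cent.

63% increase: £42.09 × 1.63 = £68.6067.
58% increase: £68.6067 × 1.58 = £108.398586.
Apply the 79.7% increase: £108.398586 × 1.797 = £194.792259042.
After the 60.5% decrease: £194.792259042 × 0.395 = £76.94294232159 ≈ £76.94.

£76.94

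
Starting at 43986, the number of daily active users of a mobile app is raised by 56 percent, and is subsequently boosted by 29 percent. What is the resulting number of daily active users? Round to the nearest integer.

88517

Each change multiplies by a factor: 1.56 × 1.29 = 2.0124.
43986 × 2.0124 = 88517.4264 ≈ 88517.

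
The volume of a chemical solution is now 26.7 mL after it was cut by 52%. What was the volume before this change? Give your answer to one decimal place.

The overall multiplier applied was 0.48.
So the original volume was 26.7 ÷ 0.48 ≈ 55.6 mL.

55.6 mL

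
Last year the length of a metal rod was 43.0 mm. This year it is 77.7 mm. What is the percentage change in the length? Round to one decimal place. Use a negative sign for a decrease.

80.7%

Change: 77.7 − 43.0 = 34.7.
Relative to the original: 34.7 ÷ 43.0 ≈ 80.7%.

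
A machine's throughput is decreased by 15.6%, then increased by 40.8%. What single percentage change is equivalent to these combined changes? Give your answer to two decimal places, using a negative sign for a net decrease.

A 15.6% decrease multiplies by 0.844.
Then a 40.8% increase: 0.844 × 1.408 = 1.188352.
Overall factor 1.188352, i.e. 18.84%.

18.84%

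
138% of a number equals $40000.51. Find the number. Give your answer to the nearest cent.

$40000.51 ÷ 1.38 ≈ $28985.88.

$28985.88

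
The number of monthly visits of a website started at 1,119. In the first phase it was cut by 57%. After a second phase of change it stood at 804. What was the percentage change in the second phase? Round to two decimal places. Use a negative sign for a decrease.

After the first phase: 1,119 × 0.43 = 481.17.
Second-phase multiplier: 804 ÷ 481.17 ≈ 1.670927.
That is a change of 67.09%.

67.09%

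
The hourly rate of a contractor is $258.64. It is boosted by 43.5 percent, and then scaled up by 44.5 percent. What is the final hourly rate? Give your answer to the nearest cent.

After the 43.5% increase: $258.64 × 1.435 = $371.1484.
Apply the 44.5% increase: $371.1484 × 1.445 = $536.309438 ≈ $536.31.

$536.31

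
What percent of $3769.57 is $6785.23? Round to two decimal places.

$6785.23 ÷ $3769.57 ≈ 180.00%.

180.00%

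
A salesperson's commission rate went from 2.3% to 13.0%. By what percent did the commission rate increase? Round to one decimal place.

The change is 13.0 − 2.3 = 10.7 percentage points.
Relative to the original 2.3%, that is 10.7 ÷ 2.3 ≈ 465.2%.
So the commission rate rose by 465.2%.

465.2%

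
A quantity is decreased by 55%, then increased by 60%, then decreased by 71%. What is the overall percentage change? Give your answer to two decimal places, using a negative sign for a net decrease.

The combined multiplier is 0.45 × 1.6 × 0.29 = 0.2088.
That corresponds to a decrease of 79.12%.

-79.12%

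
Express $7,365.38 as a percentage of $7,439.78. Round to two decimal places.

99.00%

$7,365.38 ÷ $7,439.78 ≈ 99.00%.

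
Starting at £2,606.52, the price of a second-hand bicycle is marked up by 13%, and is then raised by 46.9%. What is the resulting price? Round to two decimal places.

Each change multiplies by a factor: 1.13 × 1.469 = 1.65997.
£2,606.52 × 1.65997 = £4326.7450044 ≈ £4,326.75.

£4,326.75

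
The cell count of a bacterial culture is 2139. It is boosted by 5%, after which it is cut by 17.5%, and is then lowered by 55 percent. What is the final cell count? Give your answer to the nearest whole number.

Each change multiplies by a factor: 1.05 × 0.825 × 0.45 = 0.3898125.
2139 × 0.3898125 = 833.8089375 ≈ 834.

834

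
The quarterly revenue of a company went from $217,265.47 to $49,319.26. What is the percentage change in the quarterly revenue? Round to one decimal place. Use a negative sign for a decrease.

Change: $49,319.26 − $217,265.47 = -$167,946.21.
Relative to the original: -$167,946.21 ÷ $217,265.47 ≈ -77.3%.

-77.3%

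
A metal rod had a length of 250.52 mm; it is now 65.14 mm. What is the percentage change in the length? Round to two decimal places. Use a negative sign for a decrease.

-74.00%

Change: 65.14 − 250.52 = -185.38.
Relative to the original: -185.38 ÷ 250.52 ≈ -74.00%.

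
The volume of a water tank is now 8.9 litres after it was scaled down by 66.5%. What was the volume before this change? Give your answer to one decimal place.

The overall multiplier applied was 0.335.
So the original volume was 8.9 ÷ 0.335 ≈ 26.6 litres.

26.6 litres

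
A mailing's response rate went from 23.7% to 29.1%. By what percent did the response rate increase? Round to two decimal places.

22.78%

The change is 29.1 − 23.7 = 5.4 percentage points.
Relative to the original 23.7%, that is 5.4 ÷ 23.7 ≈ 22.78%.
So the response rate rose by 22.78%.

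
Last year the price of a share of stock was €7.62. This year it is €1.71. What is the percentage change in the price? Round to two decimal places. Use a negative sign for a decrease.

Change: €1.71 − €7.62 = -€5.91.
Relative to the original: -€5.91 ÷ €7.62 ≈ -77.56%.

-77.56%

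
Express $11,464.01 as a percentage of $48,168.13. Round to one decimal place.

$11,464.01 ÷ $48,168.13 ≈ 23.8%.

23.8%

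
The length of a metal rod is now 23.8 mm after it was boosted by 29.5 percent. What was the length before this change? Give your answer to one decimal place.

The overall multiplier applied was 1.295.
So the original length was 23.8 ÷ 1.295 ≈ 18.4 mm.

18.4 mm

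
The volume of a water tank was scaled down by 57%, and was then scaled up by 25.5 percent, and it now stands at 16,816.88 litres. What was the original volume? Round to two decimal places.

Undoing the 25.5% increase: 16,816.88 ÷ 1.255 ≈ 13399.904382.
Undoing the 57% decrease: 13399.904382 ÷ 0.43 ≈ 31,162.57 litres.

31,162.57 litres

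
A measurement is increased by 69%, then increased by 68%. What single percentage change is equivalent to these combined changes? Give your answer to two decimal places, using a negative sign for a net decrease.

A 69% increase multiplies by 1.69.
Then a 68% increase: 1.69 × 1.68 = 2.8392.
Overall factor 2.8392, i.e. 183.92%.

183.92%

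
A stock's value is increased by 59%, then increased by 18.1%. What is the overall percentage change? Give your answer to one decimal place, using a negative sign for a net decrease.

87.8%

The combined multiplier is 1.59 × 1.181 = 1.87779.
That corresponds to an increase of 87.8%.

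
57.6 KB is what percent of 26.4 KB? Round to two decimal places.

218.18%

57.6 KB ÷ 26.4 KB ≈ 218.18%.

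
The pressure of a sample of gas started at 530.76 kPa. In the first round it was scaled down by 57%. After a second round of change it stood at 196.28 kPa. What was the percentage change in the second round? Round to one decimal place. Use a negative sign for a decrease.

After the first round: 530.76 × 0.43 = 228.2268.
Second-round multiplier: 196.28 ÷ 228.2268 ≈ 0.86002.
That is a change of -14.0%.

-14.0%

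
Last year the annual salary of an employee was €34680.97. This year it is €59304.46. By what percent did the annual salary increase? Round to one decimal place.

71.0%

Change: €59304.46 − €34680.97 = €24623.49.
Relative to the original: €24623.49 ÷ €34680.97 ≈ 71.0%.
So the annual salary increased by 71.0%.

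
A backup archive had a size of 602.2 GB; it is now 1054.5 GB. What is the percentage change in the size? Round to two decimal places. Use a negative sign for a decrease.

75.11%

Change: 1054.5 − 602.2 = 452.3.
Relative to the original: 452.3 ÷ 602.2 ≈ 75.11%.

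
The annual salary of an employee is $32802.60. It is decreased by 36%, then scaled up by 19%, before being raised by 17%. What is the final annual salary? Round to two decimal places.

36% decrease: $32802.60 × 0.64 = $20993.664.
Apply the 19% increase: $20993.664 × 1.19 = $24982.46016.
17% increase: $24982.46016 × 1.17 = $29229.4783872 ≈ $29229.48.

$29229.48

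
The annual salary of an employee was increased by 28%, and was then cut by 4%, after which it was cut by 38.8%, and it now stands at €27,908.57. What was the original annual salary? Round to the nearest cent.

The overall multiplier applied was 1.28 × 0.96 × 0.612 = 0.7520256.
So the original annual salary was €27,908.57 ÷ 0.7520256 ≈ €37,111.20.

€37,111.20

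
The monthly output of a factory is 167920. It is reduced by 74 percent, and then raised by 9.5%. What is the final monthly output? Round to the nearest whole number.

Each change multiplies by a factor: 0.26 × 1.095 = 0.2847.
167920 × 0.2847 = 47806.824 ≈ 47807.

47807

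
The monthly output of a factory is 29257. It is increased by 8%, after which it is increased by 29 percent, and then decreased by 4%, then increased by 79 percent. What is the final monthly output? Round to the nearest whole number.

Each change multiplies by a factor: 1.08 × 1.29 × 0.96 × 1.79 = 2.39407488.
29257 × 2.39407488 = 70043.44876416 ≈ 70043.

70043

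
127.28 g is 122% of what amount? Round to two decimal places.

127.28 g ÷ 1.22 ≈ 104.33 g.

104.33 g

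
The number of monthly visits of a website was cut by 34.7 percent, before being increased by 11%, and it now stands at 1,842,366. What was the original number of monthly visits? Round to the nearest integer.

2,541,790

The overall multiplier applied was 0.653 × 1.11 = 0.72483.
So the original number of monthly visits was 1,842,366 ÷ 0.72483 ≈ 2,541,790.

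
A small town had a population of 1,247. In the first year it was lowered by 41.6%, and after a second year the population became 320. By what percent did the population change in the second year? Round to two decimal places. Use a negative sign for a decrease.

-56.06%

After the first year: 1,247 × 0.584 = 728.248.
Second-year multiplier: 320 ÷ 728.248 ≈ 0.439411.
That is a change of -56.06%.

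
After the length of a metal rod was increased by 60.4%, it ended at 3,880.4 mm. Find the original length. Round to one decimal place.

2,419.2 mm

The overall multiplier applied was 1.604.
So the original length was 3,880.4 ÷ 1.604 ≈ 2,419.2 mm.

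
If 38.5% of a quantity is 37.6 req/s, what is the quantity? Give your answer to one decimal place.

37.6 req/s ÷ 0.385 ≈ 97.7 req/s.

97.7 req/s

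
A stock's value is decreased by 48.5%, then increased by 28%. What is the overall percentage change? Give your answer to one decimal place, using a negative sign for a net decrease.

A 48.5% decrease multiplies by 0.515.
Then a 28% increase: 0.515 × 1.28 = 0.6592.
Overall factor 0.6592, i.e. -34.1%.

-34.1%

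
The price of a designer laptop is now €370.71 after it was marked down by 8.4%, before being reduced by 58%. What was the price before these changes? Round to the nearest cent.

The overall multiplier applied was 0.916 × 0.42 = 0.38472.
So the original price was €370.71 ÷ 0.38472 ≈ €963.58.

€963.58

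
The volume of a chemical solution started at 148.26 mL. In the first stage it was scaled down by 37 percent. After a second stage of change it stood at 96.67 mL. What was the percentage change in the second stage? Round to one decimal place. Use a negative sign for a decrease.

3.5%

After the first stage: 148.26 × 0.63 = 93.4038.
Second-stage multiplier: 96.67 ÷ 93.4038 ≈ 1.03497.
That is a change of 3.5%.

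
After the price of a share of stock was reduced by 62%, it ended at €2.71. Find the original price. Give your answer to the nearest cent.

The overall multiplier applied was 0.38.
So the original price was €2.71 ÷ 0.38 ≈ €7.13.

€7.13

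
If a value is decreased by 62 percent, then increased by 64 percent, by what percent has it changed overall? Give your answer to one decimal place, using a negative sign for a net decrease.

A 62% decrease multiplies by 0.38.
Then a 64% increase: 0.38 × 1.64 = 0.6232.
Overall factor 0.6232, i.e. -37.7%.

-37.7%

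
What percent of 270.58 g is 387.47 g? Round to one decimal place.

143.2%

387.47 g ÷ 270.58 g ≈ 143.2%.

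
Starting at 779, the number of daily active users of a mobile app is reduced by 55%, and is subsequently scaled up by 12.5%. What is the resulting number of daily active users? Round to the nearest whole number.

Apply the 55% decrease: 779 × 0.45 = 350.55.
Apply the 12.5% increase: 350.55 × 1.125 = 394.36875 ≈ 394.

394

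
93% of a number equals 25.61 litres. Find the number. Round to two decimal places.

27.54 litres

25.61 litres ÷ 0.93 ≈ 27.54 litres.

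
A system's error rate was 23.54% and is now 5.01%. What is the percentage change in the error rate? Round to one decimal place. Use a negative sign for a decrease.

-78.7%

The change is 5.01 − 23.54 = -18.53 percentage points.
Relative to the original 23.54%, that is -18.53 ÷ 23.54 ≈ -78.7%.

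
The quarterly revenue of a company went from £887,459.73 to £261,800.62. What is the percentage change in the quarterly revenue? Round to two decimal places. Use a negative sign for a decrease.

-70.50%

Change: £261,800.62 − £887,459.73 = -£625,659.11.
Relative to the original: -£625,659.11 ÷ £887,459.73 ≈ -70.50%.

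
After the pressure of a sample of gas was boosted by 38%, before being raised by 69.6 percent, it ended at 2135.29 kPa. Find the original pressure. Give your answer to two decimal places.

The overall multiplier applied was 1.38 × 1.696 = 2.34048.
So the original pressure was 2135.29 ÷ 2.34048 ≈ 912.33 kPa.

912.33 kPa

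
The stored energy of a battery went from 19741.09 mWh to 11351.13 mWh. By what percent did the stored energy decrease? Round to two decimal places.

Change: 11351.13 − 19741.09 = -8389.96.
Relative to the original: -8389.96 ÷ 19741.09 ≈ -42.50%.
So the stored energy decreased by 42.50%.

42.50%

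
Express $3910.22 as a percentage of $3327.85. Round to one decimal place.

117.5%

$3910.22 ÷ $3327.85 ≈ 117.5%.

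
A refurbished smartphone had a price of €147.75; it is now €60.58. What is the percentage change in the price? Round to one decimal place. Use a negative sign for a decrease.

Change: €60.58 − €147.75 = -€87.17.
Relative to the original: -€87.17 ÷ €147.75 ≈ -59.0%.

-59.0%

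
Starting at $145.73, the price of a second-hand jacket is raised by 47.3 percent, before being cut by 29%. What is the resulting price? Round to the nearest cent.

47.3% increase: $145.73 × 1.473 = $214.66029.
After the 29% decrease: $214.66029 × 0.71 = $152.4088059 ≈ $152.41.

$152.41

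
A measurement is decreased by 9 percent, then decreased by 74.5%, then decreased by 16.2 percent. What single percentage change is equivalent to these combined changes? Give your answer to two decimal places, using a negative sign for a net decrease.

A 9% decrease multiplies by 0.91.
Then a 74.5% decrease: 0.91 × 0.255 = 0.23205.
Then a 16.2% decrease: 0.23205 × 0.838 = 0.1944579.
Overall factor 0.1944579, i.e. -80.55%.

-80.55%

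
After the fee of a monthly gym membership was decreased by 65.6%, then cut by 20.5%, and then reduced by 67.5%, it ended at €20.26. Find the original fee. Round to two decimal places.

The overall multiplier applied was 0.344 × 0.795 × 0.325 = 0.088881.
So the original fee was €20.26 ÷ 0.088881 ≈ €227.95.

€227.95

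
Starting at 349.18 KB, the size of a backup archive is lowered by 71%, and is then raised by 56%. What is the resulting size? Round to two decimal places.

Each change multiplies by a factor: 0.29 × 1.56 = 0.4524.
349.18 × 0.4524 = 157.969032 ≈ 157.97.

157.97 KB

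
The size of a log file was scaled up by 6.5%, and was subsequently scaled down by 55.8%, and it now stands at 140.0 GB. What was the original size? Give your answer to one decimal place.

297.4 GB

The overall multiplier applied was 1.065 × 0.442 = 0.47073.
So the original size was 140.0 ÷ 0.47073 ≈ 297.4 GB.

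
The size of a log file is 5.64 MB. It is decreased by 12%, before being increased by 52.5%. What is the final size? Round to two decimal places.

7.57 MB

Each change multiplies by a factor: 0.88 × 1.525 = 1.342.
5.64 × 1.342 = 7.56888 ≈ 7.57.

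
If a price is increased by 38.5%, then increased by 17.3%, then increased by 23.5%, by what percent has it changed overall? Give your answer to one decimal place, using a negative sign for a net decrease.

The combined multiplier is 1.385 × 1.173 × 1.235 = 2.006387175.
That corresponds to an increase of 100.6%.

100.6%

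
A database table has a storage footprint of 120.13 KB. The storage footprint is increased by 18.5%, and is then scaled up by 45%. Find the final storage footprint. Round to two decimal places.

206.41 KB

Each change multiplies by a factor: 1.185 × 1.45 = 1.71825.
120.13 × 1.71825 = 206.4133725 ≈ 206.41.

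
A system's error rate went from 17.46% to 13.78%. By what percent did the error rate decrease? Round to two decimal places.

21.08%

The change is 13.78 − 17.46 = -3.68 percentage points.
Relative to the original 17.46%, that is -3.68 ÷ 17.46 ≈ -21.08%.
So the error rate fell by 21.08%.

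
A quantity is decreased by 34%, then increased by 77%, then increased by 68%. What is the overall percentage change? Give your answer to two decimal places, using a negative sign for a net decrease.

A 34% decrease multiplies by 0.66.
Then a 77% increase: 0.66 × 1.77 = 1.1682.
Then a 68% increase: 1.1682 × 1.68 = 1.962576.
Overall factor 1.962576, i.e. 96.26%.

96.26%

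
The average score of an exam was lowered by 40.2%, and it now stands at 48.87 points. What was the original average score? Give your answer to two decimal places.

81.72 points

The overall multiplier applied was 0.598.
So the original average score was 48.87 ÷ 0.598 ≈ 81.72 points.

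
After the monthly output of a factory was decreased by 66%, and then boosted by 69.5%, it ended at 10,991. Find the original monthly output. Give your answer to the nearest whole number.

19,072

Undoing the 69.5% increase: 10,991 ÷ 1.695 ≈ 6484.365782.
Undoing the 66% decrease: 6484.365782 ÷ 0.34 ≈ 19,072.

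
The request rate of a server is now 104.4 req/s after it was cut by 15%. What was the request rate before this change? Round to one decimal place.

122.8 req/s

The overall multiplier applied was 0.85.
So the original request rate was 104.4 ÷ 0.85 ≈ 122.8 req/s.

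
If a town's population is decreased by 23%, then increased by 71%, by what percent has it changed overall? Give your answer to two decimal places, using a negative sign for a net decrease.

31.67%

The combined multiplier is 0.77 × 1.71 = 1.3167.
That corresponds to an increase of 31.67%.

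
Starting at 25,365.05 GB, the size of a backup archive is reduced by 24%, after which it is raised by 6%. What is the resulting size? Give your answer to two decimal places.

Each change multiplies by a factor: 0.76 × 1.06 = 0.8056.
25,365.05 × 0.8056 = 20434.08428 ≈ 20,434.08.

20,434.08 GB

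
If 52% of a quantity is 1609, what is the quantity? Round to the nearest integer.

1609 ÷ 0.52 ≈ 3094.

3094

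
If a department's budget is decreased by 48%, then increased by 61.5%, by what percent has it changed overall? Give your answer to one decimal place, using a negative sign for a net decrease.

-16.0%

The combined multiplier is 0.52 × 1.615 = 0.8398.
That corresponds to a decrease of 16.0%.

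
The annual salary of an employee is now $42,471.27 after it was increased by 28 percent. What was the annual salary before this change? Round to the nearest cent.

The overall multiplier applied was 1.28.
So the original annual salary was $42,471.27 ÷ 1.28 ≈ $33,180.68.

$33,180.68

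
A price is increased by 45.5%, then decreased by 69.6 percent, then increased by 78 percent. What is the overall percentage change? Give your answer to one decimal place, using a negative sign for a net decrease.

-21.3%

A 45.5% increase multiplies by 1.455.
Then a 69.6% decrease: 1.455 × 0.304 = 0.44232.
Then a 78% increase: 0.44232 × 1.78 = 0.7873296.
Overall factor 0.7873296, i.e. -21.3%.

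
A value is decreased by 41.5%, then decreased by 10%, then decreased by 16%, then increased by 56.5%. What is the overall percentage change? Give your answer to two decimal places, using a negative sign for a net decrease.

-30.79%

A 41.5% decrease multiplies by 0.585.
Then a 10% decrease: 0.585 × 0.9 = 0.5265.
Then a 16% decrease: 0.5265 × 0.84 = 0.44226.
Then a 56.5% increase: 0.44226 × 1.565 = 0.6921369.
Overall factor 0.6921369, i.e. -30.79%.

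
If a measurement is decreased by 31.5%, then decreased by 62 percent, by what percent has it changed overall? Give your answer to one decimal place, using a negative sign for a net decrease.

-74.0%

A 31.5% decrease multiplies by 0.685.
Then a 62% decrease: 0.685 × 0.38 = 0.2603.
Overall factor 0.2603, i.e. -74.0%.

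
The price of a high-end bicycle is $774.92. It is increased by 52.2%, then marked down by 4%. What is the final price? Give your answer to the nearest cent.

Each change multiplies by a factor: 1.522 × 0.96 = 1.46112.
$774.92 × 1.46112 = $1132.2511104 ≈ $1132.25.

$1132.25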